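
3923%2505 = 1418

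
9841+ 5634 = 15475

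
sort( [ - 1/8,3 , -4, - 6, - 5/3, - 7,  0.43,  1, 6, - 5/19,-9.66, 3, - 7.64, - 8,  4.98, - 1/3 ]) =[ - 9.66 ,-8, - 7.64 , - 7 , - 6, - 4, - 5/3, - 1/3,-5/19, - 1/8,0.43,  1, 3,3,4.98,6 ] 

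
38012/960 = 39 + 143/240 = 39.60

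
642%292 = 58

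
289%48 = 1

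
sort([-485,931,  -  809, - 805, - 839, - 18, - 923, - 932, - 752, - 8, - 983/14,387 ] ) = [ - 932, - 923, - 839, - 809, - 805, - 752,-485,  -  983/14, - 18, - 8,387,931 ] 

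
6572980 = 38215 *172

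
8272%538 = 202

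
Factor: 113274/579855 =42/215 = 2^1 * 3^1*5^( - 1 )*7^1*43^(-1)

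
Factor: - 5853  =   - 3^1*1951^1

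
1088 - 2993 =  - 1905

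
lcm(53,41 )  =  2173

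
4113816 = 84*48974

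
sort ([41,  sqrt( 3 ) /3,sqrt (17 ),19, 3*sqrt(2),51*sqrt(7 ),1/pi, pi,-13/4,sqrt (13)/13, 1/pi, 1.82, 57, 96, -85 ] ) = [ - 85,-13/4 , sqrt (13 )/13,1/pi , 1/pi, sqrt (3) /3,1.82 , pi, sqrt(17 ),  3*sqrt( 2 ), 19,41, 57, 96,51* sqrt( 7 ) ] 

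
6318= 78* 81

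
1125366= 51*22066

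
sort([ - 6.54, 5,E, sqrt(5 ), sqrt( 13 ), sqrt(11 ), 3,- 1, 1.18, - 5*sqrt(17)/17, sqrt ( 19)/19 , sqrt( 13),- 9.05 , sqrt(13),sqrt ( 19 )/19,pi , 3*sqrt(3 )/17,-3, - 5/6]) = [-9.05, - 6.54, - 3,- 5*sqrt(17 )/17, - 1, - 5/6, sqrt(19) /19, sqrt( 19)/19,  3*sqrt ( 3)/17, 1.18,sqrt(5), E,3,pi,sqrt( 11 ),sqrt( 13), sqrt( 13), sqrt ( 13),  5]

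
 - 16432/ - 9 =1825 + 7/9 = 1825.78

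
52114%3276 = 2974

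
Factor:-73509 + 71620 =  - 1889^1 = -1889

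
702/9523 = 702/9523 = 0.07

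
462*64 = 29568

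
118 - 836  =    -  718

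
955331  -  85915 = 869416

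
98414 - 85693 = 12721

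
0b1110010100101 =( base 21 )gd4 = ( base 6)53541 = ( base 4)1302211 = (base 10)7333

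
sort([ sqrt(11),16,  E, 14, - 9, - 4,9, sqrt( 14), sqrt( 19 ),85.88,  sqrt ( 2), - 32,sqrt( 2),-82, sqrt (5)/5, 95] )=[-82,  -  32,-9,-4, sqrt ( 5)/5,  sqrt(2), sqrt( 2), E, sqrt( 11), sqrt( 14),sqrt( 19),9, 14, 16, 85.88, 95 ]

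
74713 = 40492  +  34221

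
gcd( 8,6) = 2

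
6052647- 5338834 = 713813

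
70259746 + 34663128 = 104922874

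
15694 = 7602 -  - 8092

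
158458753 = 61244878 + 97213875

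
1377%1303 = 74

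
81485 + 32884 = 114369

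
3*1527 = 4581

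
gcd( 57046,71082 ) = 22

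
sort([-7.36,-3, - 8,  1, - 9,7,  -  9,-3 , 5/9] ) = [ - 9,- 9,-8,-7.36, - 3,- 3,5/9,  1,7 ]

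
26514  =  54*491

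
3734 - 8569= -4835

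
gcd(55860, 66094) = 14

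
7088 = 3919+3169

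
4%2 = 0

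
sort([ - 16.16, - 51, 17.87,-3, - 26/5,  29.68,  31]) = [ - 51, - 16.16, - 26/5, - 3,  17.87,29.68,  31]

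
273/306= 91/102 = 0.89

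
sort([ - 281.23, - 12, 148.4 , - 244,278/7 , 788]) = [ - 281.23,-244, - 12, 278/7,148.4,788 ]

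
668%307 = 54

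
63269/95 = 63269/95 = 665.99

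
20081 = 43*467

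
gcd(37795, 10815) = 5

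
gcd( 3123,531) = 9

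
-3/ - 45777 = 1/15259 = 0.00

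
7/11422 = 7/11422 = 0.00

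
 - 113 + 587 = 474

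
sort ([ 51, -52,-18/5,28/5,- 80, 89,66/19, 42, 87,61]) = [ - 80, -52, - 18/5,66/19 , 28/5, 42, 51 , 61,87,89 ] 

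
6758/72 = 93+31/36= 93.86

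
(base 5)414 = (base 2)1101101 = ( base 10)109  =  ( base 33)3A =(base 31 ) 3G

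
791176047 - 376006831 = 415169216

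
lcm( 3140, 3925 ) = 15700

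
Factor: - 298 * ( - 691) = 2^1*  149^1*691^1=205918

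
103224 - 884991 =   -  781767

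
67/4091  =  67/4091 = 0.02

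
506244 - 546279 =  - 40035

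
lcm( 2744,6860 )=13720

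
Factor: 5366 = 2^1*2683^1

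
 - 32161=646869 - 679030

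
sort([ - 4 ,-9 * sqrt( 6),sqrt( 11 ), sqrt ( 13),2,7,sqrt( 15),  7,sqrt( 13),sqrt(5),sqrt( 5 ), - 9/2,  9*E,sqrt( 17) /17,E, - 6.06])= [ - 9*sqrt(6), - 6.06,-9/2,  -  4, sqrt( 17 ) /17,2,sqrt( 5),sqrt ( 5),E,  sqrt( 11), sqrt(13 ),sqrt( 13),sqrt( 15),7,7,9*E]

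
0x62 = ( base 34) 2u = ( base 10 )98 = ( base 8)142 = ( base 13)77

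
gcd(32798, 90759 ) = 1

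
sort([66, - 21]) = [ - 21, 66 ] 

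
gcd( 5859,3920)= 7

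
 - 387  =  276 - 663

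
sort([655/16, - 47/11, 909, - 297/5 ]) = [ - 297/5, - 47/11,655/16 , 909 ]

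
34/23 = 1  +  11/23= 1.48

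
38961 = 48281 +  - 9320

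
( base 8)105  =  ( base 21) 36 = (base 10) 69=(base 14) 4d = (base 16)45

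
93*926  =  86118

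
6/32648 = 3/16324 = 0.00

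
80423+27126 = 107549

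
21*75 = 1575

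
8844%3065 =2714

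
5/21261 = 5/21261 =0.00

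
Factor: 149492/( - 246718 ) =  - 266/439 = - 2^1*7^1 * 19^1*439^( - 1) 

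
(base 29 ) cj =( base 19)106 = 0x16F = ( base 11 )304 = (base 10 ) 367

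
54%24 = 6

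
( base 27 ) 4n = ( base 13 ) A1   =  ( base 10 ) 131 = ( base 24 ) 5B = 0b10000011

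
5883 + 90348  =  96231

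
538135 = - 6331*( - 85)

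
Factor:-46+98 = 2^2*13^1 = 52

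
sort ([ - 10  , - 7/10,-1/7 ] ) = [ - 10, - 7/10, -1/7]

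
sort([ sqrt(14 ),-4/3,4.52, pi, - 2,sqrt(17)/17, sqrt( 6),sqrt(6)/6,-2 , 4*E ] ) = [  -  2, - 2, - 4/3,sqrt( 17) /17, sqrt(6)/6,sqrt( 6 ),pi, sqrt(14),  4.52,4 *E] 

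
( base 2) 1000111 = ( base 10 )71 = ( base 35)21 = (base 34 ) 23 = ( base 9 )78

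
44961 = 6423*7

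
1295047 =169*7663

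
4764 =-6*( - 794)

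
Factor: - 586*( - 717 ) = 2^1*3^1*239^1*293^1 = 420162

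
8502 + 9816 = 18318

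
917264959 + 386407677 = 1303672636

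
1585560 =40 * 39639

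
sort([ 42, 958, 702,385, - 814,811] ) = [-814, 42,385, 702,811, 958 ]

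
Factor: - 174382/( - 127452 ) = 2^(-1 )*3^( - 1)*43^( - 1)*353^1= 353/258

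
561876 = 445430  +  116446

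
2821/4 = 2821/4 = 705.25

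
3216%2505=711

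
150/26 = 5 + 10/13  =  5.77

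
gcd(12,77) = 1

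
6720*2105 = 14145600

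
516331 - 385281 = 131050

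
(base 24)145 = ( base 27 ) p2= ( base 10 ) 677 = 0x2a5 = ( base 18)21B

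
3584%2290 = 1294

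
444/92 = 4 + 19/23 = 4.83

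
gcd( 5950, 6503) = 7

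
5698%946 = 22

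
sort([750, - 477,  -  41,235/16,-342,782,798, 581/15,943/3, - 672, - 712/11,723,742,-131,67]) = [ - 672,-477, -342, - 131, - 712/11, - 41  ,  235/16,581/15, 67, 943/3, 723, 742,750,782, 798 ] 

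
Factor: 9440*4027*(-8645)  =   - 2^5*5^2* 7^1*13^1* 19^1*59^1 * 4027^1 = - 328638637600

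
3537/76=46 + 41/76 = 46.54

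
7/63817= 7/63817 = 0.00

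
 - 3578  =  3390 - 6968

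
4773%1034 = 637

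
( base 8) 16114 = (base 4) 1301030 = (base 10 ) 7244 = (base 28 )96k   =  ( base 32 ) 72c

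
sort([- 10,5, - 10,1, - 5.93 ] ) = [  -  10, - 10,  -  5.93,1,5] 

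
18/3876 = 3/646 = 0.00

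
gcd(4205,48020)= 5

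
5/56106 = 5/56106 =0.00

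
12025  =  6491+5534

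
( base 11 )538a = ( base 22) efa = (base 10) 7116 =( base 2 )1101111001100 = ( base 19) 10da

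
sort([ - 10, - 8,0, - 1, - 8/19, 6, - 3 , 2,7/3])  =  [ - 10, - 8, - 3, - 1, - 8/19 , 0, 2,7/3,6 ]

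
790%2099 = 790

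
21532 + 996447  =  1017979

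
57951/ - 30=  - 1932 + 3/10=- 1931.70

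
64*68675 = 4395200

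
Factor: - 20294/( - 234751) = 2^1*11^( - 1)*73^1*139^1*21341^( - 1)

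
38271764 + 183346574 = 221618338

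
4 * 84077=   336308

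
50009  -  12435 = 37574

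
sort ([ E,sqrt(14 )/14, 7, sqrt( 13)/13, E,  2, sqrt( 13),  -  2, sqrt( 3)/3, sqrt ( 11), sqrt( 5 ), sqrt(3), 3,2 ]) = [ - 2, sqrt (14)/14, sqrt ( 13)/13, sqrt( 3)/3, sqrt ( 3),2, 2 , sqrt(5),E,E, 3, sqrt(11 ), sqrt(13 ),7]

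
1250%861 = 389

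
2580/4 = 645 = 645.00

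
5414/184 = 29 + 39/92 = 29.42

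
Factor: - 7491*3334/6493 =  - 24974994/6493 = -2^1*3^1* 11^1*43^( - 1 ) * 151^(  -  1 )*227^1*1667^1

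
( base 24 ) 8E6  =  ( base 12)2a46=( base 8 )11526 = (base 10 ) 4950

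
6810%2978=854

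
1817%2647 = 1817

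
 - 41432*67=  - 2775944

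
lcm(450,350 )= 3150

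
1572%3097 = 1572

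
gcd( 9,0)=9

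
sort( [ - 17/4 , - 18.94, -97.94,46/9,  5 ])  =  [-97.94, - 18.94, - 17/4, 5,46/9]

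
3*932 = 2796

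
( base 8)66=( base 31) 1n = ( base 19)2G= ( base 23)28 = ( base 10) 54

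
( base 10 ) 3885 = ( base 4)330231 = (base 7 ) 14220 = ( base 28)4QL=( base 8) 7455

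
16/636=4/159 = 0.03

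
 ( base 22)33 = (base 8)105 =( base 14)4d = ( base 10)69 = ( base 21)36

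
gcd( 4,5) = 1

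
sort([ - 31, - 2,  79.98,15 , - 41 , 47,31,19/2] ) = [ - 41, - 31,-2,19/2, 15,31, 47,79.98 ] 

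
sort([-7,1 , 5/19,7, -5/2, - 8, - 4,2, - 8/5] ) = [ -8, - 7,  -  4,- 5/2, - 8/5,5/19,  1, 2, 7]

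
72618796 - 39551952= 33066844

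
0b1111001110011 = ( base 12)4617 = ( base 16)1E73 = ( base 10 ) 7795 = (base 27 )aij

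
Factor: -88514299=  - 88514299^1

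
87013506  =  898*96897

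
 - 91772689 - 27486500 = - 119259189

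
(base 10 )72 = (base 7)132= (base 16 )48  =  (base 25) 2m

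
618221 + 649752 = 1267973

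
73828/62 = 1190 + 24/31 = 1190.77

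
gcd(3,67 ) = 1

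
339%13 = 1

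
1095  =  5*219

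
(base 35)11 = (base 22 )1e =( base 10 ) 36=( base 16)24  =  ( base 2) 100100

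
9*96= 864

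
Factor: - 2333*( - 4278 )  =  2^1*3^1*23^1*31^1*2333^1 = 9980574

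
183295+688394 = 871689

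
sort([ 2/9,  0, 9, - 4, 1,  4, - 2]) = [ - 4,- 2, 0,  2/9, 1,  4,9] 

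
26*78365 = 2037490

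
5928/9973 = 5928/9973 = 0.59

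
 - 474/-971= 474/971 = 0.49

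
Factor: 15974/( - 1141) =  - 14  =  -2^1*7^1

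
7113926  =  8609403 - 1495477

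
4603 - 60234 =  - 55631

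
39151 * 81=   3171231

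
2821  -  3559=-738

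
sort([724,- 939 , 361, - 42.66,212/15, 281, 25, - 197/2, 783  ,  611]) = [- 939, - 197/2,-42.66, 212/15, 25,281, 361, 611,724, 783 ] 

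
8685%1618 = 595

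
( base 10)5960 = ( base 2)1011101001000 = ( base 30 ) 6IK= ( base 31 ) 668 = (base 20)ei0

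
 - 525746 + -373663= - 899409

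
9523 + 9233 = 18756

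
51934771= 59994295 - 8059524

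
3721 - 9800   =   - 6079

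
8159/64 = 127 + 31/64=127.48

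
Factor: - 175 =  - 5^2*7^1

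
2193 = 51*43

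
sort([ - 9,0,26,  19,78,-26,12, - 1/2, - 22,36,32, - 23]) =[-26, - 23, - 22,-9, - 1/2,0,12,19,26,32, 36, 78 ] 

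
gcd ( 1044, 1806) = 6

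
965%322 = 321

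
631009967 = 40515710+590494257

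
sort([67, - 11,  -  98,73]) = [  -  98 , - 11, 67,73]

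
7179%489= 333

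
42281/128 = 42281/128 = 330.32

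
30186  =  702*43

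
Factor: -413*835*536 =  - 184842280 = - 2^3*5^1*7^1*59^1*67^1*167^1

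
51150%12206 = 2326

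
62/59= 62/59 = 1.05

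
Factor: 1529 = 11^1* 139^1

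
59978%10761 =6173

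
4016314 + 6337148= 10353462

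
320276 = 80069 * 4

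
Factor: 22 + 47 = 3^1 * 23^1 = 69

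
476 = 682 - 206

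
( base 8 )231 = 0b10011001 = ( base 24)69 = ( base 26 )5N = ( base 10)153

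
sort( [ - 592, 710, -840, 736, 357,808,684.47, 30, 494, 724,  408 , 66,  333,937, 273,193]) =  [ - 840, - 592  ,  30,66, 193, 273, 333,357,408, 494,684.47, 710,724, 736,  808,  937]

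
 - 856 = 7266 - 8122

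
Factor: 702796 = 2^2*175699^1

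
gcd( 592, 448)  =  16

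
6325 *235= 1486375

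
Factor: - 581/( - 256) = 2^( - 8 ) * 7^1*83^1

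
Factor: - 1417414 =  - 2^1*89^1*7963^1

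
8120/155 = 1624/31= 52.39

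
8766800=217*40400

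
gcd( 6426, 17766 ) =378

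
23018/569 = 40  +  258/569 = 40.45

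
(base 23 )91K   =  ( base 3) 20120221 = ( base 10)4804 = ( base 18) eeg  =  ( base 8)11304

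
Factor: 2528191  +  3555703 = 2^1*3041947^1= 6083894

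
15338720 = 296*51820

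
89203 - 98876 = -9673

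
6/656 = 3/328 = 0.01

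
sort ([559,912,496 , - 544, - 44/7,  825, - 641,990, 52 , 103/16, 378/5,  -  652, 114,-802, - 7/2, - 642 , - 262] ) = [ - 802, - 652, - 642,- 641, - 544, - 262, - 44/7, - 7/2 , 103/16,52,378/5 , 114, 496, 559, 825 , 912, 990] 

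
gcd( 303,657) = 3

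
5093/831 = 5093/831 = 6.13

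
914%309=296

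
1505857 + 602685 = 2108542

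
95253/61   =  1561 + 32/61 = 1561.52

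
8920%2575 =1195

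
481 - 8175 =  - 7694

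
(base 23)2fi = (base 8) 2615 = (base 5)21141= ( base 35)15L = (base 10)1421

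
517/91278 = 47/8298  =  0.01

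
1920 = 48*40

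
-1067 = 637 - 1704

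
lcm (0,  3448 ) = 0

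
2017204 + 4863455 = 6880659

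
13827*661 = 9139647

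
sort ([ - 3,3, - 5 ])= [ - 5, - 3, 3] 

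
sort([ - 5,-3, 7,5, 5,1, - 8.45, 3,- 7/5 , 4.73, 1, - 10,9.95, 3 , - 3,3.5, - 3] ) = [ - 10, - 8.45, - 5, -3, -3,- 3, - 7/5,1, 1, 3, 3,3.5,4.73, 5,5, 7,9.95]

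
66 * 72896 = 4811136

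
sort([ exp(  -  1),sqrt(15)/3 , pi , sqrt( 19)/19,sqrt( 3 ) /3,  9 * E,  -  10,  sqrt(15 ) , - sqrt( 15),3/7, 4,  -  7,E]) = [-10, - 7, - sqrt (15) , sqrt(19)/19, exp( - 1),3/7,sqrt(3)/3, sqrt(15 )/3,E , pi,sqrt( 15 ), 4,9*E ]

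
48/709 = 48/709 = 0.07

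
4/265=4/265 = 0.02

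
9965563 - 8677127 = 1288436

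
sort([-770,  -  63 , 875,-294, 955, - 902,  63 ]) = [ - 902 , - 770 , - 294, - 63, 63, 875, 955]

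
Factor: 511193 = 511193^1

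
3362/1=3362= 3362.00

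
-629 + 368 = -261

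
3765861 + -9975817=-6209956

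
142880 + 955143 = 1098023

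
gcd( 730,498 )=2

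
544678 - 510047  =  34631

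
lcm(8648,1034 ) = 95128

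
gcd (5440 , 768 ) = 64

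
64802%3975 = 1202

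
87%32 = 23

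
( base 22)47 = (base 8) 137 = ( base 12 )7b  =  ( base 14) 6B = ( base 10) 95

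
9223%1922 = 1535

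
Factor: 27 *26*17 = 2^1*3^3*  13^1*17^1 = 11934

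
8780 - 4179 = 4601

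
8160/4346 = 4080/2173 = 1.88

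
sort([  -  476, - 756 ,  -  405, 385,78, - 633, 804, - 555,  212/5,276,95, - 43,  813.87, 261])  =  [ - 756, - 633, - 555, - 476, - 405, - 43,212/5,  78,95,261,276, 385,  804 , 813.87]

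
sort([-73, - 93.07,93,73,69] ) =[ - 93.07, - 73, 69, 73,93] 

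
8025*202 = 1621050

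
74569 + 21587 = 96156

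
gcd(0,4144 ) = 4144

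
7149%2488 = 2173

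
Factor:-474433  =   - 474433^1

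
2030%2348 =2030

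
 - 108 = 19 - 127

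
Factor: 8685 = 3^2*5^1*193^1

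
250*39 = 9750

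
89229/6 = 14871 + 1/2= 14871.50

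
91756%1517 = 736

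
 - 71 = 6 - 77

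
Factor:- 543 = -3^1*181^1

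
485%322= 163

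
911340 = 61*14940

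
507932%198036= 111860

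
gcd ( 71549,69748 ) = 1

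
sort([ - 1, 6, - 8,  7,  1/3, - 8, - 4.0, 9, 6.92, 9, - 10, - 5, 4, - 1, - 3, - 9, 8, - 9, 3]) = [ - 10, - 9, - 9,-8, - 8, - 5, - 4.0, - 3 , - 1,- 1,1/3, 3, 4, 6, 6.92 , 7,8, 9, 9]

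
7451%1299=956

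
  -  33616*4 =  - 134464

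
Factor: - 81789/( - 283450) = 2^( - 1) * 3^1 * 5^(  -  2)*137^1*199^1 *5669^( - 1)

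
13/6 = 13/6 = 2.17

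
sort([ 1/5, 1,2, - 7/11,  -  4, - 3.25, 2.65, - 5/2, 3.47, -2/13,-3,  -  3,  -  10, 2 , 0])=[  -  10, - 4,-3.25,-3,  -  3, - 5/2,  -  7/11, - 2/13,0, 1/5, 1,2,2,2.65, 3.47] 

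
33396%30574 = 2822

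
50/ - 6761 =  - 50/6761 = - 0.01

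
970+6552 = 7522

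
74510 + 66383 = 140893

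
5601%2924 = 2677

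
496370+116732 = 613102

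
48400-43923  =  4477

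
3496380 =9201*380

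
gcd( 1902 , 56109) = 951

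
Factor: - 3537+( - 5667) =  - 2^2 *3^1*13^1*59^1  =  - 9204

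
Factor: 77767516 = 2^2*47^1*373^1*1109^1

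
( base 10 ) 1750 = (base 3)2101211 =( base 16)6d6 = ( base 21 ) 3K7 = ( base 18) 574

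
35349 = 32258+3091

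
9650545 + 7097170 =16747715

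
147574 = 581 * 254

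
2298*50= 114900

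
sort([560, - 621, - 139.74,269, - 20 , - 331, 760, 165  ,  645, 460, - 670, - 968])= [ - 968, -670, -621,-331,-139.74, - 20,  165,  269,460, 560,  645, 760] 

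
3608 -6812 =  - 3204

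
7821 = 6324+1497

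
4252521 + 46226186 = 50478707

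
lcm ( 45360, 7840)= 635040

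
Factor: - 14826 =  - 2^1*3^1*7^1 * 353^1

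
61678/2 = 30839 = 30839.00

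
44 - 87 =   -  43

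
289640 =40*7241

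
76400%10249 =4657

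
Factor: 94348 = 2^2*103^1*229^1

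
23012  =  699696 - 676684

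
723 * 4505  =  3257115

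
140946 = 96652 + 44294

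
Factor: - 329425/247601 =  - 5^2*13177^1*247601^( - 1)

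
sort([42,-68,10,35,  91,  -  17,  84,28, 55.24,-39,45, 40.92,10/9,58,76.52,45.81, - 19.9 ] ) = [ - 68, - 39, - 19.9,-17,10/9,10,28, 35,40.92,42  ,  45,45.81,55.24,58,76.52,84,91]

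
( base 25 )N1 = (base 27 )l9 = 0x240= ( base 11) 484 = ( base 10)576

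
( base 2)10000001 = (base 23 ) 5E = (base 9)153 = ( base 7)243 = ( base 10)129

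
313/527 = 313/527 = 0.59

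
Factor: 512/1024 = 1/2 =2^( - 1)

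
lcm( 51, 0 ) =0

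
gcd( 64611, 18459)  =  9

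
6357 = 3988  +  2369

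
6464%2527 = 1410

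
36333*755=27431415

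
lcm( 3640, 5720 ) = 40040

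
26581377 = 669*39733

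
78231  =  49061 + 29170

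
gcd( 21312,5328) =5328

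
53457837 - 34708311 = 18749526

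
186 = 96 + 90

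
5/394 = 5/394 = 0.01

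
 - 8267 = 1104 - 9371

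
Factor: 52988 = 2^2*13^1*1019^1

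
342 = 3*114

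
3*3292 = 9876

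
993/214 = 4 + 137/214 = 4.64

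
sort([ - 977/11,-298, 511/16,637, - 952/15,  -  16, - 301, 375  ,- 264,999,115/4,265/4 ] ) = [ - 301,-298 , - 264,-977/11, - 952/15 ,-16, 115/4  ,  511/16,265/4, 375,637,999] 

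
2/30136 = 1/15068  =  0.00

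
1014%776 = 238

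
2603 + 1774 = 4377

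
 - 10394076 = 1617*( - 6428) 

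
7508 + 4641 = 12149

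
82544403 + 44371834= 126916237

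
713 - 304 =409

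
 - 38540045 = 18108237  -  56648282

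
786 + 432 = 1218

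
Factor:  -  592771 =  - 613^1*967^1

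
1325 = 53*25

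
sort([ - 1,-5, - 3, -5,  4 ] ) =[ - 5, - 5, - 3, - 1, 4 ] 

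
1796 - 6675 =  - 4879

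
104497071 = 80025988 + 24471083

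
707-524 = 183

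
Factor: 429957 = 3^2*11^1*43^1*101^1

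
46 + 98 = 144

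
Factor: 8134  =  2^1*7^2*83^1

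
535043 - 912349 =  - 377306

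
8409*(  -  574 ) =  - 4826766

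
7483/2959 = 7483/2959 = 2.53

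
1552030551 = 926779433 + 625251118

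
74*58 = 4292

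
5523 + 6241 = 11764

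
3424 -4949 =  - 1525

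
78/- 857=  - 78/857 = - 0.09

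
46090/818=56 + 141/409 = 56.34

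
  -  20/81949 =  - 20/81949 = -0.00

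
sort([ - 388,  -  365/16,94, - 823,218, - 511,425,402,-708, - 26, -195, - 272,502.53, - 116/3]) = [ - 823, - 708, -511, - 388, - 272, - 195, - 116/3, - 26, - 365/16,  94,218,  402,425, 502.53] 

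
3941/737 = 5+256/737=   5.35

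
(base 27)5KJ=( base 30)4K4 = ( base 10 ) 4204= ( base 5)113304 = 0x106c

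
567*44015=24956505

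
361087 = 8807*41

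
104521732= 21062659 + 83459073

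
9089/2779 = 3+752/2779 = 3.27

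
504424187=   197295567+307128620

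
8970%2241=6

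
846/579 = 282/193 = 1.46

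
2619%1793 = 826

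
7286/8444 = 3643/4222 = 0.86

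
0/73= 0= 0.00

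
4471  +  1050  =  5521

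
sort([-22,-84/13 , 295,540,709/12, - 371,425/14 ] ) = [- 371, - 22,-84/13, 425/14, 709/12, 295, 540] 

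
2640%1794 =846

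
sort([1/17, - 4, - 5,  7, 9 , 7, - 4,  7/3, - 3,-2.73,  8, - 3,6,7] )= [  -  5 ,-4, - 4 , - 3 , - 3, - 2.73,  1/17 , 7/3, 6,  7, 7, 7, 8, 9]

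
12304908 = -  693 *(  -  17756 )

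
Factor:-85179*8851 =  - 753919329  =  - 3^1 * 53^1 * 167^1*28393^1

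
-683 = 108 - 791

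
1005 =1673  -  668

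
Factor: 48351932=2^2*29^1*101^1 * 4127^1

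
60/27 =2+ 2/9 =2.22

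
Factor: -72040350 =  - 2^1*3^1*5^2 * 29^1 *16561^1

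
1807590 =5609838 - 3802248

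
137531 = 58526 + 79005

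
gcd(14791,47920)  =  1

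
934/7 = 133 + 3/7 =133.43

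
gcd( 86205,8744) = 1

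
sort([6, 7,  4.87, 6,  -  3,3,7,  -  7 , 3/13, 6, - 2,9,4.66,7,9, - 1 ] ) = [-7, - 3,  -  2,-1,3/13,3,4.66, 4.87, 6 , 6, 6,7 , 7, 7,9,9] 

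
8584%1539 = 889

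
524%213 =98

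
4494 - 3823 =671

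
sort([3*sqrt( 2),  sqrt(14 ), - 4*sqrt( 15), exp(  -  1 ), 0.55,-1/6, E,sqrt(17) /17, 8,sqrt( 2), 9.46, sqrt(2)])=[-4*sqrt(15 ),  -  1/6, sqrt (17) /17, exp( - 1), 0.55, sqrt( 2 ), sqrt( 2 ), E , sqrt(14 ),  3*sqrt(2 ), 8,9.46]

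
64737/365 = 177 + 132/365 =177.36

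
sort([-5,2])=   [ - 5,2] 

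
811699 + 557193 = 1368892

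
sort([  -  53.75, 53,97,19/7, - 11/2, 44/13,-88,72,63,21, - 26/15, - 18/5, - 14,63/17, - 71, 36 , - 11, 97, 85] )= [ - 88, - 71, - 53.75,  -  14, - 11, - 11/2,-18/5, - 26/15,19/7, 44/13,63/17,21, 36,53, 63 , 72,85, 97,  97 ]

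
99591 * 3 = 298773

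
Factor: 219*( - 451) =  - 98769  =  -3^1*11^1*41^1 * 73^1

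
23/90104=23/90104 = 0.00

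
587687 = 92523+495164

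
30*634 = 19020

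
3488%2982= 506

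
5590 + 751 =6341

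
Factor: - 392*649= - 2^3*7^2*11^1*59^1 = -254408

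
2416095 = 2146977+269118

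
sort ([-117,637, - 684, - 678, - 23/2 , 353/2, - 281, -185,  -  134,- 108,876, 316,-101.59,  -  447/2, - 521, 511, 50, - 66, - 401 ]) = [ - 684, - 678, - 521 ,-401, - 281, - 447/2, - 185, - 134, - 117, - 108 , - 101.59, - 66, - 23/2,50,353/2,316, 511,637, 876 ]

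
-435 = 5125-5560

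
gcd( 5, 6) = 1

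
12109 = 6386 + 5723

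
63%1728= 63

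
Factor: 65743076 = 2^2*7^1*223^1*10529^1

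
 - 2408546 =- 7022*343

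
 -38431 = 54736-93167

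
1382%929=453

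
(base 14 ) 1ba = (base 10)360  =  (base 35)AA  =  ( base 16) 168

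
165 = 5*33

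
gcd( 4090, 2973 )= 1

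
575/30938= 575/30938 = 0.02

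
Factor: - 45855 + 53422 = 7567= 7^1*23^1*47^1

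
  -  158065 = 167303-325368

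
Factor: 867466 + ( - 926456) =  - 2^1*5^1*17^1*347^1 = - 58990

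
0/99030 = 0  =  0.00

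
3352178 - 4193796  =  -841618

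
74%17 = 6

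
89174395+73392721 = 162567116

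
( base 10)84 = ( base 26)36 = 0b1010100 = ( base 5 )314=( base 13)66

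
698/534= 349/267= 1.31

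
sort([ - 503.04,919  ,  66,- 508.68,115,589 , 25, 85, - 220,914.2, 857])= [ - 508.68, - 503.04, - 220,25 , 66,85,115, 589, 857, 914.2 , 919 ]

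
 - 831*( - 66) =54846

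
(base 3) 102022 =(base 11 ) 258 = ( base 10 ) 305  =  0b100110001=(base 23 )D6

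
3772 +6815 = 10587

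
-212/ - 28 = 7+4/7 = 7.57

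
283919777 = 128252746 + 155667031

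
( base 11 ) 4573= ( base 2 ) 1011101111001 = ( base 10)6009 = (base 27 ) 86F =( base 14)2293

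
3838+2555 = 6393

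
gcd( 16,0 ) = 16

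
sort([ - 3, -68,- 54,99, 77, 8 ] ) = [ - 68,-54, - 3,8, 77,99] 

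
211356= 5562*38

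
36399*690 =25115310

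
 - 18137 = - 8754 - 9383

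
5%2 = 1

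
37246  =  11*3386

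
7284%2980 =1324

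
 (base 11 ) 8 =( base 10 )8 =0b1000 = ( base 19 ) 8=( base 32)8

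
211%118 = 93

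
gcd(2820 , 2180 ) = 20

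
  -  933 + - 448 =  - 1381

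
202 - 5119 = -4917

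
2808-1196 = 1612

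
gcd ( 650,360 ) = 10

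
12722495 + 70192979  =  82915474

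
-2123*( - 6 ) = 12738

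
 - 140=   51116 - 51256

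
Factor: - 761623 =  - 761623^1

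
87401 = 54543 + 32858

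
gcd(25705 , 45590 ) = 485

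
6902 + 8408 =15310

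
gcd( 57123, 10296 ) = 99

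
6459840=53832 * 120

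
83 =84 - 1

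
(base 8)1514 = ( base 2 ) 1101001100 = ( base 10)844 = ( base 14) 444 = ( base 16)34c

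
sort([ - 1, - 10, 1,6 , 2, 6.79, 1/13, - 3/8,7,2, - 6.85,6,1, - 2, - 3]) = [-10, - 6.85, - 3, - 2,-1, - 3/8, 1/13,1,1, 2,2, 6, 6,6.79,7] 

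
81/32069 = 81/32069=0.00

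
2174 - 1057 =1117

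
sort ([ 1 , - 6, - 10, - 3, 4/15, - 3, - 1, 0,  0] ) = [-10, - 6, - 3, - 3, - 1,  0, 0, 4/15,1]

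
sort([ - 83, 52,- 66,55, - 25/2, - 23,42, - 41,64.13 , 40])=[- 83, - 66,-41, - 23,  -  25/2,40,42,52, 55, 64.13] 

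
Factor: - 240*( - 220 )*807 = 42609600 = 2^6*3^2*5^2*11^1*269^1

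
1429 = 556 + 873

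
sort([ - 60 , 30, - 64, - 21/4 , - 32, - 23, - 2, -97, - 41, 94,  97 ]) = [ - 97,-64, - 60, - 41, - 32,-23, - 21/4, - 2,30,94, 97]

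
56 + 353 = 409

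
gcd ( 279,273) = 3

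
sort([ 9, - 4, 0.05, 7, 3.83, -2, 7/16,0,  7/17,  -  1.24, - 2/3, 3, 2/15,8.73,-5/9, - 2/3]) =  [ - 4, - 2, - 1.24,  -  2/3,-2/3,-5/9, 0, 0.05, 2/15,7/17, 7/16 , 3, 3.83, 7, 8.73, 9] 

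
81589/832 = 81589/832 = 98.06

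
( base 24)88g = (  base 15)1661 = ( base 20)C0G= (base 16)12d0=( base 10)4816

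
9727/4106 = 2 + 1515/4106 = 2.37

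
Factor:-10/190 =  - 1/19 = - 19^( - 1)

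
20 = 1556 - 1536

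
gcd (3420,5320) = 380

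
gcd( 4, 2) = 2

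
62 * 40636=2519432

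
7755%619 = 327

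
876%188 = 124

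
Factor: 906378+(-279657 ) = 626721 = 3^1*208907^1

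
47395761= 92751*511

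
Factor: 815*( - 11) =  - 5^1*11^1*163^1=- 8965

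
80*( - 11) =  - 880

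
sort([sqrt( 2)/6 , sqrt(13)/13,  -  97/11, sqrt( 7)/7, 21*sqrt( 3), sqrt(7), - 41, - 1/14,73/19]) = [  -  41, - 97/11,  -  1/14 , sqrt(2) /6, sqrt(13)/13, sqrt( 7)/7,sqrt(7 ), 73/19, 21 * sqrt( 3)]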